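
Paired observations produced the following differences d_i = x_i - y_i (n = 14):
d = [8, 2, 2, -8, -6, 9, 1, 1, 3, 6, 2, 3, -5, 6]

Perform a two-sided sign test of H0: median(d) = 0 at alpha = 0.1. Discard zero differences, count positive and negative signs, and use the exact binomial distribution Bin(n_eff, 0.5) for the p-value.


Step 1: Discard zero differences. Original n = 14; n_eff = number of nonzero differences = 14.
Nonzero differences (with sign): +8, +2, +2, -8, -6, +9, +1, +1, +3, +6, +2, +3, -5, +6
Step 2: Count signs: positive = 11, negative = 3.
Step 3: Under H0: P(positive) = 0.5, so the number of positives S ~ Bin(14, 0.5).
Step 4: Two-sided exact p-value = sum of Bin(14,0.5) probabilities at or below the observed probability = 0.057373.
Step 5: alpha = 0.1. reject H0.

n_eff = 14, pos = 11, neg = 3, p = 0.057373, reject H0.


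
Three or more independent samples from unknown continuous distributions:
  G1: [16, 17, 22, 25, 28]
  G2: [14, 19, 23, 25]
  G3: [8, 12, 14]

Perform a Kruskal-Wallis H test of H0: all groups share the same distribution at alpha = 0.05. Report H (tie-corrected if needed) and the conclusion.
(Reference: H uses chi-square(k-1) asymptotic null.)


Step 1: Combine all N = 12 observations and assign midranks.
sorted (value, group, rank): (8,G3,1), (12,G3,2), (14,G2,3.5), (14,G3,3.5), (16,G1,5), (17,G1,6), (19,G2,7), (22,G1,8), (23,G2,9), (25,G1,10.5), (25,G2,10.5), (28,G1,12)
Step 2: Sum ranks within each group.
R_1 = 41.5 (n_1 = 5)
R_2 = 30 (n_2 = 4)
R_3 = 6.5 (n_3 = 3)
Step 3: H = 12/(N(N+1)) * sum(R_i^2/n_i) - 3(N+1)
     = 12/(12*13) * (41.5^2/5 + 30^2/4 + 6.5^2/3) - 3*13
     = 0.076923 * 583.533 - 39
     = 5.887179.
Step 4: Ties present; correction factor C = 1 - 12/(12^3 - 12) = 0.993007. Corrected H = 5.887179 / 0.993007 = 5.928638.
Step 5: Under H0, H ~ chi^2(2); p-value = 0.051596.
Step 6: alpha = 0.05. fail to reject H0.

H = 5.9286, df = 2, p = 0.051596, fail to reject H0.


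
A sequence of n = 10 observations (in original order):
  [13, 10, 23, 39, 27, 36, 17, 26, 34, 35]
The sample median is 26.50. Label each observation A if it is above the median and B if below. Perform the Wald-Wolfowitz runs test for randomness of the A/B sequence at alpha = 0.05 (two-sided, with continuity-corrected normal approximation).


Step 1: Compute median = 26.50; label A = above, B = below.
Labels in order: BBBAAABBAA  (n_A = 5, n_B = 5)
Step 2: Count runs R = 4.
Step 3: Under H0 (random ordering), E[R] = 2*n_A*n_B/(n_A+n_B) + 1 = 2*5*5/10 + 1 = 6.0000.
        Var[R] = 2*n_A*n_B*(2*n_A*n_B - n_A - n_B) / ((n_A+n_B)^2 * (n_A+n_B-1)) = 2000/900 = 2.2222.
        SD[R] = 1.4907.
Step 4: Continuity-corrected z = (R + 0.5 - E[R]) / SD[R] = (4 + 0.5 - 6.0000) / 1.4907 = -1.0062.
Step 5: Two-sided p-value via normal approximation = 2*(1 - Phi(|z|)) = 0.314305.
Step 6: alpha = 0.05. fail to reject H0.

R = 4, z = -1.0062, p = 0.314305, fail to reject H0.


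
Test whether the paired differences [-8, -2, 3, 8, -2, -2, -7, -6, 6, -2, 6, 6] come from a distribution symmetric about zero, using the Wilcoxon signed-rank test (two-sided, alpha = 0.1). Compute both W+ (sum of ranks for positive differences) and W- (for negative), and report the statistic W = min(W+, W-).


Step 1: Drop any zero differences (none here) and take |d_i|.
|d| = [8, 2, 3, 8, 2, 2, 7, 6, 6, 2, 6, 6]
Step 2: Midrank |d_i| (ties get averaged ranks).
ranks: |8|->11.5, |2|->2.5, |3|->5, |8|->11.5, |2|->2.5, |2|->2.5, |7|->10, |6|->7.5, |6|->7.5, |2|->2.5, |6|->7.5, |6|->7.5
Step 3: Attach original signs; sum ranks with positive sign and with negative sign.
W+ = 5 + 11.5 + 7.5 + 7.5 + 7.5 = 39
W- = 11.5 + 2.5 + 2.5 + 2.5 + 10 + 7.5 + 2.5 = 39
(Check: W+ + W- = 78 should equal n(n+1)/2 = 78.)
Step 4: Test statistic W = min(W+, W-) = 39.
Step 5: Ties in |d|, so use the tie-corrected normal approximation.
        E[W] = n(n+1)/4 = 12*13/4 = 39.
        Tie groups: |d|=2 (t=4), |d|=6 (t=4), |d|=8 (t=2); sum(t^3 - t) = 126.
        Var[W] = n(n+1)(2n+1)/24 - sum(t^3-t)/48 = 3900/24 - 126/48 = 159.875.
        z = (W - E[W]) / sqrt(Var[W]) = (39 - 39) / 12.6442 = 0.0000.
        Two-sided p = 2*Phi(z) = 1.000000.
Step 6: alpha = 0.1. fail to reject H0.

W+ = 39, W- = 39, W = min = 39, p = 1.000000, fail to reject H0.


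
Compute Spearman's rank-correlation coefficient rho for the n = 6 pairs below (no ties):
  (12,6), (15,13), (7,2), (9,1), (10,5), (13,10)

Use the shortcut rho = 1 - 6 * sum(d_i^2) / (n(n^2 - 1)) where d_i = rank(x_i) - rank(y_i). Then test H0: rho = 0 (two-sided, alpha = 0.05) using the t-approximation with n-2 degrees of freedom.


Step 1: Rank x and y separately (midranks; no ties here).
rank(x): 12->4, 15->6, 7->1, 9->2, 10->3, 13->5
rank(y): 6->4, 13->6, 2->2, 1->1, 5->3, 10->5
Step 2: d_i = R_x(i) - R_y(i); compute d_i^2.
  (4-4)^2=0, (6-6)^2=0, (1-2)^2=1, (2-1)^2=1, (3-3)^2=0, (5-5)^2=0
sum(d^2) = 2.
Step 3: rho = 1 - 6*2 / (6*(6^2 - 1)) = 1 - 12/210 = 0.942857.
Step 4: Under H0, t = rho * sqrt((n-2)/(1-rho^2)) = 5.6595 ~ t(4).
Step 5: Two-sided p-value from the t-distribution with 4 df = 0.004805.
Step 6: alpha = 0.05. reject H0.

rho = 0.9429, p = 0.004805, reject H0 at alpha = 0.05.


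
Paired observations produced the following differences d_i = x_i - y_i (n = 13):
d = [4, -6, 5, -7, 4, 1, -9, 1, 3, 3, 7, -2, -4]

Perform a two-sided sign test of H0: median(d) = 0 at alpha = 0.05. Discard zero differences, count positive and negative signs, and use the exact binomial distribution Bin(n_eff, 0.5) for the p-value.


Step 1: Discard zero differences. Original n = 13; n_eff = number of nonzero differences = 13.
Nonzero differences (with sign): +4, -6, +5, -7, +4, +1, -9, +1, +3, +3, +7, -2, -4
Step 2: Count signs: positive = 8, negative = 5.
Step 3: Under H0: P(positive) = 0.5, so the number of positives S ~ Bin(13, 0.5).
Step 4: Two-sided exact p-value = sum of Bin(13,0.5) probabilities at or below the observed probability = 0.581055.
Step 5: alpha = 0.05. fail to reject H0.

n_eff = 13, pos = 8, neg = 5, p = 0.581055, fail to reject H0.


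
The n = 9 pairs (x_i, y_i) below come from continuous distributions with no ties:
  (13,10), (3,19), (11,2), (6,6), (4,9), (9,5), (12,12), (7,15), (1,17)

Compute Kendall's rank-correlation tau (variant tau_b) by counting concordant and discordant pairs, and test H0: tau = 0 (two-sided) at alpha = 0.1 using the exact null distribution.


Step 1: Enumerate the 36 unordered pairs (i,j) with i<j and classify each by sign(x_j-x_i) * sign(y_j-y_i).
  (1,2):dx=-10,dy=+9->D; (1,3):dx=-2,dy=-8->C; (1,4):dx=-7,dy=-4->C; (1,5):dx=-9,dy=-1->C
  (1,6):dx=-4,dy=-5->C; (1,7):dx=-1,dy=+2->D; (1,8):dx=-6,dy=+5->D; (1,9):dx=-12,dy=+7->D
  (2,3):dx=+8,dy=-17->D; (2,4):dx=+3,dy=-13->D; (2,5):dx=+1,dy=-10->D; (2,6):dx=+6,dy=-14->D
  (2,7):dx=+9,dy=-7->D; (2,8):dx=+4,dy=-4->D; (2,9):dx=-2,dy=-2->C; (3,4):dx=-5,dy=+4->D
  (3,5):dx=-7,dy=+7->D; (3,6):dx=-2,dy=+3->D; (3,7):dx=+1,dy=+10->C; (3,8):dx=-4,dy=+13->D
  (3,9):dx=-10,dy=+15->D; (4,5):dx=-2,dy=+3->D; (4,6):dx=+3,dy=-1->D; (4,7):dx=+6,dy=+6->C
  (4,8):dx=+1,dy=+9->C; (4,9):dx=-5,dy=+11->D; (5,6):dx=+5,dy=-4->D; (5,7):dx=+8,dy=+3->C
  (5,8):dx=+3,dy=+6->C; (5,9):dx=-3,dy=+8->D; (6,7):dx=+3,dy=+7->C; (6,8):dx=-2,dy=+10->D
  (6,9):dx=-8,dy=+12->D; (7,8):dx=-5,dy=+3->D; (7,9):dx=-11,dy=+5->D; (8,9):dx=-6,dy=+2->D
Step 2: C = 11, D = 25, total pairs = 36.
Step 3: tau = (C - D)/(n(n-1)/2) = (11 - 25)/36 = -0.388889.
Step 4: Exact two-sided p-value (enumerate n! = 362880 permutations of y under H0): p = 0.180181.
Step 5: alpha = 0.1. fail to reject H0.

tau_b = -0.3889 (C=11, D=25), p = 0.180181, fail to reject H0.


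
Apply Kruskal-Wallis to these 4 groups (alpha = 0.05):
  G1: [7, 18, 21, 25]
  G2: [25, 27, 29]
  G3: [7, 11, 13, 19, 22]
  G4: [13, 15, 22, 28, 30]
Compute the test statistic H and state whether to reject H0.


Step 1: Combine all N = 17 observations and assign midranks.
sorted (value, group, rank): (7,G1,1.5), (7,G3,1.5), (11,G3,3), (13,G3,4.5), (13,G4,4.5), (15,G4,6), (18,G1,7), (19,G3,8), (21,G1,9), (22,G3,10.5), (22,G4,10.5), (25,G1,12.5), (25,G2,12.5), (27,G2,14), (28,G4,15), (29,G2,16), (30,G4,17)
Step 2: Sum ranks within each group.
R_1 = 30 (n_1 = 4)
R_2 = 42.5 (n_2 = 3)
R_3 = 27.5 (n_3 = 5)
R_4 = 53 (n_4 = 5)
Step 3: H = 12/(N(N+1)) * sum(R_i^2/n_i) - 3(N+1)
     = 12/(17*18) * (30^2/4 + 42.5^2/3 + 27.5^2/5 + 53^2/5) - 3*18
     = 0.039216 * 1540.13 - 54
     = 6.397386.
Step 4: Ties present; correction factor C = 1 - 24/(17^3 - 17) = 0.995098. Corrected H = 6.397386 / 0.995098 = 6.428900.
Step 5: Under H0, H ~ chi^2(3); p-value = 0.092509.
Step 6: alpha = 0.05. fail to reject H0.

H = 6.4289, df = 3, p = 0.092509, fail to reject H0.


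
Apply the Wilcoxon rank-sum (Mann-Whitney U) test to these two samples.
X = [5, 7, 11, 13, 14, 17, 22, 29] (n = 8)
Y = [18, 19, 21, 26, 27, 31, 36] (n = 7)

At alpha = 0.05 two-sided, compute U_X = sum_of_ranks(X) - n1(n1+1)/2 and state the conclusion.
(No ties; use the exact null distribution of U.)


Step 1: Combine and sort all 15 observations; assign midranks.
sorted (value, group): (5,X), (7,X), (11,X), (13,X), (14,X), (17,X), (18,Y), (19,Y), (21,Y), (22,X), (26,Y), (27,Y), (29,X), (31,Y), (36,Y)
ranks: 5->1, 7->2, 11->3, 13->4, 14->5, 17->6, 18->7, 19->8, 21->9, 22->10, 26->11, 27->12, 29->13, 31->14, 36->15
Step 2: Rank sum for X: R1 = 1 + 2 + 3 + 4 + 5 + 6 + 10 + 13 = 44.
Step 3: U_X = R1 - n1(n1+1)/2 = 44 - 8*9/2 = 44 - 36 = 8.
       U_Y = n1*n2 - U_X = 56 - 8 = 48.
Step 4: No ties, so the exact null distribution of U (based on enumerating the C(15,8) = 6435 equally likely rank assignments) gives the two-sided p-value.
Step 5: p-value = 0.020513; compare to alpha = 0.05. reject H0.

U_X = 8, p = 0.020513, reject H0 at alpha = 0.05.


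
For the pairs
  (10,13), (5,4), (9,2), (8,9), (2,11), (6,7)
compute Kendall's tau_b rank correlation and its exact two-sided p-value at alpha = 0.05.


Step 1: Enumerate the 15 unordered pairs (i,j) with i<j and classify each by sign(x_j-x_i) * sign(y_j-y_i).
  (1,2):dx=-5,dy=-9->C; (1,3):dx=-1,dy=-11->C; (1,4):dx=-2,dy=-4->C; (1,5):dx=-8,dy=-2->C
  (1,6):dx=-4,dy=-6->C; (2,3):dx=+4,dy=-2->D; (2,4):dx=+3,dy=+5->C; (2,5):dx=-3,dy=+7->D
  (2,6):dx=+1,dy=+3->C; (3,4):dx=-1,dy=+7->D; (3,5):dx=-7,dy=+9->D; (3,6):dx=-3,dy=+5->D
  (4,5):dx=-6,dy=+2->D; (4,6):dx=-2,dy=-2->C; (5,6):dx=+4,dy=-4->D
Step 2: C = 8, D = 7, total pairs = 15.
Step 3: tau = (C - D)/(n(n-1)/2) = (8 - 7)/15 = 0.066667.
Step 4: Exact two-sided p-value (enumerate n! = 720 permutations of y under H0): p = 1.000000.
Step 5: alpha = 0.05. fail to reject H0.

tau_b = 0.0667 (C=8, D=7), p = 1.000000, fail to reject H0.


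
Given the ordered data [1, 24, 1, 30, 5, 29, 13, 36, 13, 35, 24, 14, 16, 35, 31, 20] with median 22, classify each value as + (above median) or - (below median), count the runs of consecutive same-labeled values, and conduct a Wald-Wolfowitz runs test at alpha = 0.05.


Step 1: Compute median = 22; label A = above, B = below.
Labels in order: BABABABABAABBAAB  (n_A = 8, n_B = 8)
Step 2: Count runs R = 13.
Step 3: Under H0 (random ordering), E[R] = 2*n_A*n_B/(n_A+n_B) + 1 = 2*8*8/16 + 1 = 9.0000.
        Var[R] = 2*n_A*n_B*(2*n_A*n_B - n_A - n_B) / ((n_A+n_B)^2 * (n_A+n_B-1)) = 14336/3840 = 3.7333.
        SD[R] = 1.9322.
Step 4: Continuity-corrected z = (R - 0.5 - E[R]) / SD[R] = (13 - 0.5 - 9.0000) / 1.9322 = 1.8114.
Step 5: Two-sided p-value via normal approximation = 2*(1 - Phi(|z|)) = 0.070076.
Step 6: alpha = 0.05. fail to reject H0.

R = 13, z = 1.8114, p = 0.070076, fail to reject H0.


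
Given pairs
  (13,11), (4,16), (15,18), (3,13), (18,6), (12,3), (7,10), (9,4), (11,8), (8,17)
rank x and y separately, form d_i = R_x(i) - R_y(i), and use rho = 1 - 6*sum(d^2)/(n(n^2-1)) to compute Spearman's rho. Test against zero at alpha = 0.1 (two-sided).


Step 1: Rank x and y separately (midranks; no ties here).
rank(x): 13->8, 4->2, 15->9, 3->1, 18->10, 12->7, 7->3, 9->5, 11->6, 8->4
rank(y): 11->6, 16->8, 18->10, 13->7, 6->3, 3->1, 10->5, 4->2, 8->4, 17->9
Step 2: d_i = R_x(i) - R_y(i); compute d_i^2.
  (8-6)^2=4, (2-8)^2=36, (9-10)^2=1, (1-7)^2=36, (10-3)^2=49, (7-1)^2=36, (3-5)^2=4, (5-2)^2=9, (6-4)^2=4, (4-9)^2=25
sum(d^2) = 204.
Step 3: rho = 1 - 6*204 / (10*(10^2 - 1)) = 1 - 1224/990 = -0.236364.
Step 4: Under H0, t = rho * sqrt((n-2)/(1-rho^2)) = -0.6880 ~ t(8).
Step 5: Two-sided p-value from the t-distribution with 8 df = 0.510885.
Step 6: alpha = 0.1. fail to reject H0.

rho = -0.2364, p = 0.510885, fail to reject H0 at alpha = 0.1.


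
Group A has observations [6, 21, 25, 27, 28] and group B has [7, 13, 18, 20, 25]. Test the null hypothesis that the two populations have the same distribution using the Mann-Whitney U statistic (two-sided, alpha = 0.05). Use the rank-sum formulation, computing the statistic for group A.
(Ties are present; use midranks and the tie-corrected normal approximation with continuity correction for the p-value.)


Step 1: Combine and sort all 10 observations; assign midranks.
sorted (value, group): (6,X), (7,Y), (13,Y), (18,Y), (20,Y), (21,X), (25,X), (25,Y), (27,X), (28,X)
ranks: 6->1, 7->2, 13->3, 18->4, 20->5, 21->6, 25->7.5, 25->7.5, 27->9, 28->10
Step 2: Rank sum for X: R1 = 1 + 6 + 7.5 + 9 + 10 = 33.5.
Step 3: U_X = R1 - n1(n1+1)/2 = 33.5 - 5*6/2 = 33.5 - 15 = 18.5.
       U_Y = n1*n2 - U_X = 25 - 18.5 = 6.5.
Step 4: Ties are present, so use the tie-corrected normal approximation (with continuity correction) for the p-value.
Step 5: p-value = 0.249153; compare to alpha = 0.05. fail to reject H0.

U_X = 18.5, p = 0.249153, fail to reject H0 at alpha = 0.05.


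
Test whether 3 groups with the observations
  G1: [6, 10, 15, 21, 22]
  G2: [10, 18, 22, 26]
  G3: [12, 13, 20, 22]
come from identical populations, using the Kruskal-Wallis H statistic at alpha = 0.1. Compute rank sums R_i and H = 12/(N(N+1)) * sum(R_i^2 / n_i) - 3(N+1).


Step 1: Combine all N = 13 observations and assign midranks.
sorted (value, group, rank): (6,G1,1), (10,G1,2.5), (10,G2,2.5), (12,G3,4), (13,G3,5), (15,G1,6), (18,G2,7), (20,G3,8), (21,G1,9), (22,G1,11), (22,G2,11), (22,G3,11), (26,G2,13)
Step 2: Sum ranks within each group.
R_1 = 29.5 (n_1 = 5)
R_2 = 33.5 (n_2 = 4)
R_3 = 28 (n_3 = 4)
Step 3: H = 12/(N(N+1)) * sum(R_i^2/n_i) - 3(N+1)
     = 12/(13*14) * (29.5^2/5 + 33.5^2/4 + 28^2/4) - 3*14
     = 0.065934 * 650.612 - 42
     = 0.897527.
Step 4: Ties present; correction factor C = 1 - 30/(13^3 - 13) = 0.986264. Corrected H = 0.897527 / 0.986264 = 0.910028.
Step 5: Under H0, H ~ chi^2(2); p-value = 0.634439.
Step 6: alpha = 0.1. fail to reject H0.

H = 0.9100, df = 2, p = 0.634439, fail to reject H0.


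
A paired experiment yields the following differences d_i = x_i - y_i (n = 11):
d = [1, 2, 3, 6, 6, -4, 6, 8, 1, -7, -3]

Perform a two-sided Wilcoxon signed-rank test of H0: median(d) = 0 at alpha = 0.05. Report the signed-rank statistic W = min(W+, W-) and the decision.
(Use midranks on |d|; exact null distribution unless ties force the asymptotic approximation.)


Step 1: Drop any zero differences (none here) and take |d_i|.
|d| = [1, 2, 3, 6, 6, 4, 6, 8, 1, 7, 3]
Step 2: Midrank |d_i| (ties get averaged ranks).
ranks: |1|->1.5, |2|->3, |3|->4.5, |6|->8, |6|->8, |4|->6, |6|->8, |8|->11, |1|->1.5, |7|->10, |3|->4.5
Step 3: Attach original signs; sum ranks with positive sign and with negative sign.
W+ = 1.5 + 3 + 4.5 + 8 + 8 + 8 + 11 + 1.5 = 45.5
W- = 6 + 10 + 4.5 = 20.5
(Check: W+ + W- = 66 should equal n(n+1)/2 = 66.)
Step 4: Test statistic W = min(W+, W-) = 20.5.
Step 5: Ties in |d|, so use the tie-corrected normal approximation.
        E[W] = n(n+1)/4 = 11*12/4 = 33.
        Tie groups: |d|=1 (t=2), |d|=3 (t=2), |d|=6 (t=3); sum(t^3 - t) = 36.
        Var[W] = n(n+1)(2n+1)/24 - sum(t^3-t)/48 = 3036/24 - 36/48 = 125.75.
        z = (W - E[W]) / sqrt(Var[W]) = (20.5 - 33) / 11.2138 = -1.1147.
        Two-sided p = 2*Phi(z) = 0.264981.
Step 6: alpha = 0.05. fail to reject H0.

W+ = 45.5, W- = 20.5, W = min = 20.5, p = 0.264981, fail to reject H0.


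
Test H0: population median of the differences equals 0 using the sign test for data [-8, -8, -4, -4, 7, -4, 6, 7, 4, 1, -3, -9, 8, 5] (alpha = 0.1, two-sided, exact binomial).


Step 1: Discard zero differences. Original n = 14; n_eff = number of nonzero differences = 14.
Nonzero differences (with sign): -8, -8, -4, -4, +7, -4, +6, +7, +4, +1, -3, -9, +8, +5
Step 2: Count signs: positive = 7, negative = 7.
Step 3: Under H0: P(positive) = 0.5, so the number of positives S ~ Bin(14, 0.5).
Step 4: Two-sided exact p-value = sum of Bin(14,0.5) probabilities at or below the observed probability = 1.000000.
Step 5: alpha = 0.1. fail to reject H0.

n_eff = 14, pos = 7, neg = 7, p = 1.000000, fail to reject H0.


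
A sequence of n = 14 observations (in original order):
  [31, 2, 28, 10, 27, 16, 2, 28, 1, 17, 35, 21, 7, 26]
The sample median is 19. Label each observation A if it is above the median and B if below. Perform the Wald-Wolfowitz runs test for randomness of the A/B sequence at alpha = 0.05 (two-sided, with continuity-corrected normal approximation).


Step 1: Compute median = 19; label A = above, B = below.
Labels in order: ABABABBABBAABA  (n_A = 7, n_B = 7)
Step 2: Count runs R = 11.
Step 3: Under H0 (random ordering), E[R] = 2*n_A*n_B/(n_A+n_B) + 1 = 2*7*7/14 + 1 = 8.0000.
        Var[R] = 2*n_A*n_B*(2*n_A*n_B - n_A - n_B) / ((n_A+n_B)^2 * (n_A+n_B-1)) = 8232/2548 = 3.2308.
        SD[R] = 1.7974.
Step 4: Continuity-corrected z = (R - 0.5 - E[R]) / SD[R] = (11 - 0.5 - 8.0000) / 1.7974 = 1.3909.
Step 5: Two-sided p-value via normal approximation = 2*(1 - Phi(|z|)) = 0.164264.
Step 6: alpha = 0.05. fail to reject H0.

R = 11, z = 1.3909, p = 0.164264, fail to reject H0.


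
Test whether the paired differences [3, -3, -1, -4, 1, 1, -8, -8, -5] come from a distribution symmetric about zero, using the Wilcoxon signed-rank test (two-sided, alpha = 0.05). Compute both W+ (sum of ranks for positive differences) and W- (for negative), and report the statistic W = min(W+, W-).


Step 1: Drop any zero differences (none here) and take |d_i|.
|d| = [3, 3, 1, 4, 1, 1, 8, 8, 5]
Step 2: Midrank |d_i| (ties get averaged ranks).
ranks: |3|->4.5, |3|->4.5, |1|->2, |4|->6, |1|->2, |1|->2, |8|->8.5, |8|->8.5, |5|->7
Step 3: Attach original signs; sum ranks with positive sign and with negative sign.
W+ = 4.5 + 2 + 2 = 8.5
W- = 4.5 + 2 + 6 + 8.5 + 8.5 + 7 = 36.5
(Check: W+ + W- = 45 should equal n(n+1)/2 = 45.)
Step 4: Test statistic W = min(W+, W-) = 8.5.
Step 5: Ties in |d|, so use the tie-corrected normal approximation.
        E[W] = n(n+1)/4 = 9*10/4 = 22.5.
        Tie groups: |d|=1 (t=3), |d|=3 (t=2), |d|=8 (t=2); sum(t^3 - t) = 36.
        Var[W] = n(n+1)(2n+1)/24 - sum(t^3-t)/48 = 1710/24 - 36/48 = 70.5.
        z = (W - E[W]) / sqrt(Var[W]) = (8.5 - 22.5) / 8.3964 = -1.6674.
        Two-sided p = 2*Phi(z) = 0.095440.
Step 6: alpha = 0.05. fail to reject H0.

W+ = 8.5, W- = 36.5, W = min = 8.5, p = 0.095440, fail to reject H0.


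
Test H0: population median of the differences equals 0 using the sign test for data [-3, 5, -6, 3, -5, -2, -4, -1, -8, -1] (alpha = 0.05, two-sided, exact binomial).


Step 1: Discard zero differences. Original n = 10; n_eff = number of nonzero differences = 10.
Nonzero differences (with sign): -3, +5, -6, +3, -5, -2, -4, -1, -8, -1
Step 2: Count signs: positive = 2, negative = 8.
Step 3: Under H0: P(positive) = 0.5, so the number of positives S ~ Bin(10, 0.5).
Step 4: Two-sided exact p-value = sum of Bin(10,0.5) probabilities at or below the observed probability = 0.109375.
Step 5: alpha = 0.05. fail to reject H0.

n_eff = 10, pos = 2, neg = 8, p = 0.109375, fail to reject H0.


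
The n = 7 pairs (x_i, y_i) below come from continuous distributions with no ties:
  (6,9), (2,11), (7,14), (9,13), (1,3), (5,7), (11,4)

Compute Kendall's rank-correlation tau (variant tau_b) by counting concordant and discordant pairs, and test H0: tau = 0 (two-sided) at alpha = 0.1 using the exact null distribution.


Step 1: Enumerate the 21 unordered pairs (i,j) with i<j and classify each by sign(x_j-x_i) * sign(y_j-y_i).
  (1,2):dx=-4,dy=+2->D; (1,3):dx=+1,dy=+5->C; (1,4):dx=+3,dy=+4->C; (1,5):dx=-5,dy=-6->C
  (1,6):dx=-1,dy=-2->C; (1,7):dx=+5,dy=-5->D; (2,3):dx=+5,dy=+3->C; (2,4):dx=+7,dy=+2->C
  (2,5):dx=-1,dy=-8->C; (2,6):dx=+3,dy=-4->D; (2,7):dx=+9,dy=-7->D; (3,4):dx=+2,dy=-1->D
  (3,5):dx=-6,dy=-11->C; (3,6):dx=-2,dy=-7->C; (3,7):dx=+4,dy=-10->D; (4,5):dx=-8,dy=-10->C
  (4,6):dx=-4,dy=-6->C; (4,7):dx=+2,dy=-9->D; (5,6):dx=+4,dy=+4->C; (5,7):dx=+10,dy=+1->C
  (6,7):dx=+6,dy=-3->D
Step 2: C = 13, D = 8, total pairs = 21.
Step 3: tau = (C - D)/(n(n-1)/2) = (13 - 8)/21 = 0.238095.
Step 4: Exact two-sided p-value (enumerate n! = 5040 permutations of y under H0): p = 0.561905.
Step 5: alpha = 0.1. fail to reject H0.

tau_b = 0.2381 (C=13, D=8), p = 0.561905, fail to reject H0.


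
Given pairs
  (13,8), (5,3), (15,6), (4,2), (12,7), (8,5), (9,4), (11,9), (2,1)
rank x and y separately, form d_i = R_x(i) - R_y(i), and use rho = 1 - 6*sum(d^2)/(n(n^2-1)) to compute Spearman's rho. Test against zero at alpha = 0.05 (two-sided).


Step 1: Rank x and y separately (midranks; no ties here).
rank(x): 13->8, 5->3, 15->9, 4->2, 12->7, 8->4, 9->5, 11->6, 2->1
rank(y): 8->8, 3->3, 6->6, 2->2, 7->7, 5->5, 4->4, 9->9, 1->1
Step 2: d_i = R_x(i) - R_y(i); compute d_i^2.
  (8-8)^2=0, (3-3)^2=0, (9-6)^2=9, (2-2)^2=0, (7-7)^2=0, (4-5)^2=1, (5-4)^2=1, (6-9)^2=9, (1-1)^2=0
sum(d^2) = 20.
Step 3: rho = 1 - 6*20 / (9*(9^2 - 1)) = 1 - 120/720 = 0.833333.
Step 4: Under H0, t = rho * sqrt((n-2)/(1-rho^2)) = 3.9886 ~ t(7).
Step 5: Two-sided p-value from the t-distribution with 7 df = 0.005266.
Step 6: alpha = 0.05. reject H0.

rho = 0.8333, p = 0.005266, reject H0 at alpha = 0.05.


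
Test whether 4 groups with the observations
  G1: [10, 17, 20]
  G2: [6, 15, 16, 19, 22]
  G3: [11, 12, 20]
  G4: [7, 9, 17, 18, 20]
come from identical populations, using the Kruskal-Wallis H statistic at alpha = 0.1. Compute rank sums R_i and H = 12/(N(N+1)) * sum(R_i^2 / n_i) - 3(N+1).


Step 1: Combine all N = 16 observations and assign midranks.
sorted (value, group, rank): (6,G2,1), (7,G4,2), (9,G4,3), (10,G1,4), (11,G3,5), (12,G3,6), (15,G2,7), (16,G2,8), (17,G1,9.5), (17,G4,9.5), (18,G4,11), (19,G2,12), (20,G1,14), (20,G3,14), (20,G4,14), (22,G2,16)
Step 2: Sum ranks within each group.
R_1 = 27.5 (n_1 = 3)
R_2 = 44 (n_2 = 5)
R_3 = 25 (n_3 = 3)
R_4 = 39.5 (n_4 = 5)
Step 3: H = 12/(N(N+1)) * sum(R_i^2/n_i) - 3(N+1)
     = 12/(16*17) * (27.5^2/3 + 44^2/5 + 25^2/3 + 39.5^2/5) - 3*17
     = 0.044118 * 1159.67 - 51
     = 0.161765.
Step 4: Ties present; correction factor C = 1 - 30/(16^3 - 16) = 0.992647. Corrected H = 0.161765 / 0.992647 = 0.162963.
Step 5: Under H0, H ~ chi^2(3); p-value = 0.983334.
Step 6: alpha = 0.1. fail to reject H0.

H = 0.1630, df = 3, p = 0.983334, fail to reject H0.


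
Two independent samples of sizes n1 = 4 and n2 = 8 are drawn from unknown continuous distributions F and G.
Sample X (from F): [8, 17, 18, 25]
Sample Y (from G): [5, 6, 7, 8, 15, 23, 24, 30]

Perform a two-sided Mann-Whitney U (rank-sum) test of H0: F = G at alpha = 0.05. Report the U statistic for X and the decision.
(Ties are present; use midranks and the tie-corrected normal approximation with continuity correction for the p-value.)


Step 1: Combine and sort all 12 observations; assign midranks.
sorted (value, group): (5,Y), (6,Y), (7,Y), (8,X), (8,Y), (15,Y), (17,X), (18,X), (23,Y), (24,Y), (25,X), (30,Y)
ranks: 5->1, 6->2, 7->3, 8->4.5, 8->4.5, 15->6, 17->7, 18->8, 23->9, 24->10, 25->11, 30->12
Step 2: Rank sum for X: R1 = 4.5 + 7 + 8 + 11 = 30.5.
Step 3: U_X = R1 - n1(n1+1)/2 = 30.5 - 4*5/2 = 30.5 - 10 = 20.5.
       U_Y = n1*n2 - U_X = 32 - 20.5 = 11.5.
Step 4: Ties are present, so use the tie-corrected normal approximation (with continuity correction) for the p-value.
Step 5: p-value = 0.496152; compare to alpha = 0.05. fail to reject H0.

U_X = 20.5, p = 0.496152, fail to reject H0 at alpha = 0.05.


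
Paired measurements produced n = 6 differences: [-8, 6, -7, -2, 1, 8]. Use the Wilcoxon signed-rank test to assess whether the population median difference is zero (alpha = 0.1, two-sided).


Step 1: Drop any zero differences (none here) and take |d_i|.
|d| = [8, 6, 7, 2, 1, 8]
Step 2: Midrank |d_i| (ties get averaged ranks).
ranks: |8|->5.5, |6|->3, |7|->4, |2|->2, |1|->1, |8|->5.5
Step 3: Attach original signs; sum ranks with positive sign and with negative sign.
W+ = 3 + 1 + 5.5 = 9.5
W- = 5.5 + 4 + 2 = 11.5
(Check: W+ + W- = 21 should equal n(n+1)/2 = 21.)
Step 4: Test statistic W = min(W+, W-) = 9.5.
Step 5: Ties in |d|, so use the tie-corrected normal approximation.
        E[W] = n(n+1)/4 = 6*7/4 = 10.5.
        Tie groups: |d|=8 (t=2); sum(t^3 - t) = 6.
        Var[W] = n(n+1)(2n+1)/24 - sum(t^3-t)/48 = 546/24 - 6/48 = 22.625.
        z = (W - E[W]) / sqrt(Var[W]) = (9.5 - 10.5) / 4.7566 = -0.2102.
        Two-sided p = 2*Phi(z) = 0.833484.
Step 6: alpha = 0.1. fail to reject H0.

W+ = 9.5, W- = 11.5, W = min = 9.5, p = 0.833484, fail to reject H0.


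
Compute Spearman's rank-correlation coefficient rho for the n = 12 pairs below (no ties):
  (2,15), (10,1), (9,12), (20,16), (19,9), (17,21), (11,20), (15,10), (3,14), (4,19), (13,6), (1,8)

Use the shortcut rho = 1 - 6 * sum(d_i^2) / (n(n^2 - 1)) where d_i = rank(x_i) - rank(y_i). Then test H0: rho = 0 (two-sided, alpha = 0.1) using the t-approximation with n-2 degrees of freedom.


Step 1: Rank x and y separately (midranks; no ties here).
rank(x): 2->2, 10->6, 9->5, 20->12, 19->11, 17->10, 11->7, 15->9, 3->3, 4->4, 13->8, 1->1
rank(y): 15->8, 1->1, 12->6, 16->9, 9->4, 21->12, 20->11, 10->5, 14->7, 19->10, 6->2, 8->3
Step 2: d_i = R_x(i) - R_y(i); compute d_i^2.
  (2-8)^2=36, (6-1)^2=25, (5-6)^2=1, (12-9)^2=9, (11-4)^2=49, (10-12)^2=4, (7-11)^2=16, (9-5)^2=16, (3-7)^2=16, (4-10)^2=36, (8-2)^2=36, (1-3)^2=4
sum(d^2) = 248.
Step 3: rho = 1 - 6*248 / (12*(12^2 - 1)) = 1 - 1488/1716 = 0.132867.
Step 4: Under H0, t = rho * sqrt((n-2)/(1-rho^2)) = 0.4239 ~ t(10).
Step 5: Two-sided p-value from the t-distribution with 10 df = 0.680598.
Step 6: alpha = 0.1. fail to reject H0.

rho = 0.1329, p = 0.680598, fail to reject H0 at alpha = 0.1.


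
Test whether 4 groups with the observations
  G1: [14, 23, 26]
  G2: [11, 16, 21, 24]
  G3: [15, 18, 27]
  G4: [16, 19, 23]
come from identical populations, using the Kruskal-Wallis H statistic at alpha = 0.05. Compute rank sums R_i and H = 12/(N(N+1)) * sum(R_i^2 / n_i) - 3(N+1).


Step 1: Combine all N = 13 observations and assign midranks.
sorted (value, group, rank): (11,G2,1), (14,G1,2), (15,G3,3), (16,G2,4.5), (16,G4,4.5), (18,G3,6), (19,G4,7), (21,G2,8), (23,G1,9.5), (23,G4,9.5), (24,G2,11), (26,G1,12), (27,G3,13)
Step 2: Sum ranks within each group.
R_1 = 23.5 (n_1 = 3)
R_2 = 24.5 (n_2 = 4)
R_3 = 22 (n_3 = 3)
R_4 = 21 (n_4 = 3)
Step 3: H = 12/(N(N+1)) * sum(R_i^2/n_i) - 3(N+1)
     = 12/(13*14) * (23.5^2/3 + 24.5^2/4 + 22^2/3 + 21^2/3) - 3*14
     = 0.065934 * 642.479 - 42
     = 0.361264.
Step 4: Ties present; correction factor C = 1 - 12/(13^3 - 13) = 0.994505. Corrected H = 0.361264 / 0.994505 = 0.363260.
Step 5: Under H0, H ~ chi^2(3); p-value = 0.947723.
Step 6: alpha = 0.05. fail to reject H0.

H = 0.3633, df = 3, p = 0.947723, fail to reject H0.


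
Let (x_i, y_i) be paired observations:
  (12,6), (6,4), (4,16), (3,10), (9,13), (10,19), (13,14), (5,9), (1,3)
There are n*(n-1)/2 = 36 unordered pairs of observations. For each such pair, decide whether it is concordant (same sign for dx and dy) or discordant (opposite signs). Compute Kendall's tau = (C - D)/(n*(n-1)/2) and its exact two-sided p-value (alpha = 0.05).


Step 1: Enumerate the 36 unordered pairs (i,j) with i<j and classify each by sign(x_j-x_i) * sign(y_j-y_i).
  (1,2):dx=-6,dy=-2->C; (1,3):dx=-8,dy=+10->D; (1,4):dx=-9,dy=+4->D; (1,5):dx=-3,dy=+7->D
  (1,6):dx=-2,dy=+13->D; (1,7):dx=+1,dy=+8->C; (1,8):dx=-7,dy=+3->D; (1,9):dx=-11,dy=-3->C
  (2,3):dx=-2,dy=+12->D; (2,4):dx=-3,dy=+6->D; (2,5):dx=+3,dy=+9->C; (2,6):dx=+4,dy=+15->C
  (2,7):dx=+7,dy=+10->C; (2,8):dx=-1,dy=+5->D; (2,9):dx=-5,dy=-1->C; (3,4):dx=-1,dy=-6->C
  (3,5):dx=+5,dy=-3->D; (3,6):dx=+6,dy=+3->C; (3,7):dx=+9,dy=-2->D; (3,8):dx=+1,dy=-7->D
  (3,9):dx=-3,dy=-13->C; (4,5):dx=+6,dy=+3->C; (4,6):dx=+7,dy=+9->C; (4,7):dx=+10,dy=+4->C
  (4,8):dx=+2,dy=-1->D; (4,9):dx=-2,dy=-7->C; (5,6):dx=+1,dy=+6->C; (5,7):dx=+4,dy=+1->C
  (5,8):dx=-4,dy=-4->C; (5,9):dx=-8,dy=-10->C; (6,7):dx=+3,dy=-5->D; (6,8):dx=-5,dy=-10->C
  (6,9):dx=-9,dy=-16->C; (7,8):dx=-8,dy=-5->C; (7,9):dx=-12,dy=-11->C; (8,9):dx=-4,dy=-6->C
Step 2: C = 23, D = 13, total pairs = 36.
Step 3: tau = (C - D)/(n(n-1)/2) = (23 - 13)/36 = 0.277778.
Step 4: Exact two-sided p-value (enumerate n! = 362880 permutations of y under H0): p = 0.358488.
Step 5: alpha = 0.05. fail to reject H0.

tau_b = 0.2778 (C=23, D=13), p = 0.358488, fail to reject H0.


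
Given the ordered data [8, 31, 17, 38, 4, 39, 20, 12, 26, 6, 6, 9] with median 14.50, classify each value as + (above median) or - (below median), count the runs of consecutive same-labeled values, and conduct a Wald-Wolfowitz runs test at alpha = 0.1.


Step 1: Compute median = 14.50; label A = above, B = below.
Labels in order: BAAABAABABBB  (n_A = 6, n_B = 6)
Step 2: Count runs R = 7.
Step 3: Under H0 (random ordering), E[R] = 2*n_A*n_B/(n_A+n_B) + 1 = 2*6*6/12 + 1 = 7.0000.
        Var[R] = 2*n_A*n_B*(2*n_A*n_B - n_A - n_B) / ((n_A+n_B)^2 * (n_A+n_B-1)) = 4320/1584 = 2.7273.
        SD[R] = 1.6514.
Step 4: R = E[R], so z = 0 with no continuity correction.
Step 5: Two-sided p-value via normal approximation = 2*(1 - Phi(|z|)) = 1.000000.
Step 6: alpha = 0.1. fail to reject H0.

R = 7, z = 0.0000, p = 1.000000, fail to reject H0.


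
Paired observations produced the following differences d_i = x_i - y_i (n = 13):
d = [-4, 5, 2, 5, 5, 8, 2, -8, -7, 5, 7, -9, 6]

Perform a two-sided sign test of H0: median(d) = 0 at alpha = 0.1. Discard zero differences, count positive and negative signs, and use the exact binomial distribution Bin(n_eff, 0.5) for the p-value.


Step 1: Discard zero differences. Original n = 13; n_eff = number of nonzero differences = 13.
Nonzero differences (with sign): -4, +5, +2, +5, +5, +8, +2, -8, -7, +5, +7, -9, +6
Step 2: Count signs: positive = 9, negative = 4.
Step 3: Under H0: P(positive) = 0.5, so the number of positives S ~ Bin(13, 0.5).
Step 4: Two-sided exact p-value = sum of Bin(13,0.5) probabilities at or below the observed probability = 0.266846.
Step 5: alpha = 0.1. fail to reject H0.

n_eff = 13, pos = 9, neg = 4, p = 0.266846, fail to reject H0.


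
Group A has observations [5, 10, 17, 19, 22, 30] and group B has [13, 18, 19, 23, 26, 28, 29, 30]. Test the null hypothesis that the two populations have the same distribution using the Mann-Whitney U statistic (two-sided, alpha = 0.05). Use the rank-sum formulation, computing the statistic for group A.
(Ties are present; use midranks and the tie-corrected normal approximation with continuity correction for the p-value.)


Step 1: Combine and sort all 14 observations; assign midranks.
sorted (value, group): (5,X), (10,X), (13,Y), (17,X), (18,Y), (19,X), (19,Y), (22,X), (23,Y), (26,Y), (28,Y), (29,Y), (30,X), (30,Y)
ranks: 5->1, 10->2, 13->3, 17->4, 18->5, 19->6.5, 19->6.5, 22->8, 23->9, 26->10, 28->11, 29->12, 30->13.5, 30->13.5
Step 2: Rank sum for X: R1 = 1 + 2 + 4 + 6.5 + 8 + 13.5 = 35.
Step 3: U_X = R1 - n1(n1+1)/2 = 35 - 6*7/2 = 35 - 21 = 14.
       U_Y = n1*n2 - U_X = 48 - 14 = 34.
Step 4: Ties are present, so use the tie-corrected normal approximation (with continuity correction) for the p-value.
Step 5: p-value = 0.219016; compare to alpha = 0.05. fail to reject H0.

U_X = 14, p = 0.219016, fail to reject H0 at alpha = 0.05.


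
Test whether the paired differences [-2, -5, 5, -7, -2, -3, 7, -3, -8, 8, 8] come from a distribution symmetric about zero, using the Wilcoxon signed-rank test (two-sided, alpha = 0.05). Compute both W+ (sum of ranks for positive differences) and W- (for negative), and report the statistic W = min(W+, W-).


Step 1: Drop any zero differences (none here) and take |d_i|.
|d| = [2, 5, 5, 7, 2, 3, 7, 3, 8, 8, 8]
Step 2: Midrank |d_i| (ties get averaged ranks).
ranks: |2|->1.5, |5|->5.5, |5|->5.5, |7|->7.5, |2|->1.5, |3|->3.5, |7|->7.5, |3|->3.5, |8|->10, |8|->10, |8|->10
Step 3: Attach original signs; sum ranks with positive sign and with negative sign.
W+ = 5.5 + 7.5 + 10 + 10 = 33
W- = 1.5 + 5.5 + 7.5 + 1.5 + 3.5 + 3.5 + 10 = 33
(Check: W+ + W- = 66 should equal n(n+1)/2 = 66.)
Step 4: Test statistic W = min(W+, W-) = 33.
Step 5: Ties in |d|, so use the tie-corrected normal approximation.
        E[W] = n(n+1)/4 = 11*12/4 = 33.
        Tie groups: |d|=2 (t=2), |d|=3 (t=2), |d|=5 (t=2), |d|=7 (t=2), |d|=8 (t=3); sum(t^3 - t) = 48.
        Var[W] = n(n+1)(2n+1)/24 - sum(t^3-t)/48 = 3036/24 - 48/48 = 125.5.
        z = (W - E[W]) / sqrt(Var[W]) = (33 - 33) / 11.2027 = 0.0000.
        Two-sided p = 2*Phi(z) = 1.000000.
Step 6: alpha = 0.05. fail to reject H0.

W+ = 33, W- = 33, W = min = 33, p = 1.000000, fail to reject H0.


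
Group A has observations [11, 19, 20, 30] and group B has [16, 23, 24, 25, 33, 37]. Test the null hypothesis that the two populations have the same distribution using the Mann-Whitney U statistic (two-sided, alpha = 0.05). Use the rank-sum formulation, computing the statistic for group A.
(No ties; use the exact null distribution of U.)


Step 1: Combine and sort all 10 observations; assign midranks.
sorted (value, group): (11,X), (16,Y), (19,X), (20,X), (23,Y), (24,Y), (25,Y), (30,X), (33,Y), (37,Y)
ranks: 11->1, 16->2, 19->3, 20->4, 23->5, 24->6, 25->7, 30->8, 33->9, 37->10
Step 2: Rank sum for X: R1 = 1 + 3 + 4 + 8 = 16.
Step 3: U_X = R1 - n1(n1+1)/2 = 16 - 4*5/2 = 16 - 10 = 6.
       U_Y = n1*n2 - U_X = 24 - 6 = 18.
Step 4: No ties, so the exact null distribution of U (based on enumerating the C(10,4) = 210 equally likely rank assignments) gives the two-sided p-value.
Step 5: p-value = 0.257143; compare to alpha = 0.05. fail to reject H0.

U_X = 6, p = 0.257143, fail to reject H0 at alpha = 0.05.


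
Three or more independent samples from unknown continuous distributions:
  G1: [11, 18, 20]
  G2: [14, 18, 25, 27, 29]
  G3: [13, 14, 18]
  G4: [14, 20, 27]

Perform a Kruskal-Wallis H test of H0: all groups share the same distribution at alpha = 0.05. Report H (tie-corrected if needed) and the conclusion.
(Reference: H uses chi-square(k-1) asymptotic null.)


Step 1: Combine all N = 14 observations and assign midranks.
sorted (value, group, rank): (11,G1,1), (13,G3,2), (14,G2,4), (14,G3,4), (14,G4,4), (18,G1,7), (18,G2,7), (18,G3,7), (20,G1,9.5), (20,G4,9.5), (25,G2,11), (27,G2,12.5), (27,G4,12.5), (29,G2,14)
Step 2: Sum ranks within each group.
R_1 = 17.5 (n_1 = 3)
R_2 = 48.5 (n_2 = 5)
R_3 = 13 (n_3 = 3)
R_4 = 26 (n_4 = 3)
Step 3: H = 12/(N(N+1)) * sum(R_i^2/n_i) - 3(N+1)
     = 12/(14*15) * (17.5^2/3 + 48.5^2/5 + 13^2/3 + 26^2/3) - 3*15
     = 0.057143 * 854.2 - 45
     = 3.811429.
Step 4: Ties present; correction factor C = 1 - 60/(14^3 - 14) = 0.978022. Corrected H = 3.811429 / 0.978022 = 3.897079.
Step 5: Under H0, H ~ chi^2(3); p-value = 0.272794.
Step 6: alpha = 0.05. fail to reject H0.

H = 3.8971, df = 3, p = 0.272794, fail to reject H0.


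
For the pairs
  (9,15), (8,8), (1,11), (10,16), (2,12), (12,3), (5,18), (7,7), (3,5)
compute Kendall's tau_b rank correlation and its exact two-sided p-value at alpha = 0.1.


Step 1: Enumerate the 36 unordered pairs (i,j) with i<j and classify each by sign(x_j-x_i) * sign(y_j-y_i).
  (1,2):dx=-1,dy=-7->C; (1,3):dx=-8,dy=-4->C; (1,4):dx=+1,dy=+1->C; (1,5):dx=-7,dy=-3->C
  (1,6):dx=+3,dy=-12->D; (1,7):dx=-4,dy=+3->D; (1,8):dx=-2,dy=-8->C; (1,9):dx=-6,dy=-10->C
  (2,3):dx=-7,dy=+3->D; (2,4):dx=+2,dy=+8->C; (2,5):dx=-6,dy=+4->D; (2,6):dx=+4,dy=-5->D
  (2,7):dx=-3,dy=+10->D; (2,8):dx=-1,dy=-1->C; (2,9):dx=-5,dy=-3->C; (3,4):dx=+9,dy=+5->C
  (3,5):dx=+1,dy=+1->C; (3,6):dx=+11,dy=-8->D; (3,7):dx=+4,dy=+7->C; (3,8):dx=+6,dy=-4->D
  (3,9):dx=+2,dy=-6->D; (4,5):dx=-8,dy=-4->C; (4,6):dx=+2,dy=-13->D; (4,7):dx=-5,dy=+2->D
  (4,8):dx=-3,dy=-9->C; (4,9):dx=-7,dy=-11->C; (5,6):dx=+10,dy=-9->D; (5,7):dx=+3,dy=+6->C
  (5,8):dx=+5,dy=-5->D; (5,9):dx=+1,dy=-7->D; (6,7):dx=-7,dy=+15->D; (6,8):dx=-5,dy=+4->D
  (6,9):dx=-9,dy=+2->D; (7,8):dx=+2,dy=-11->D; (7,9):dx=-2,dy=-13->C; (8,9):dx=-4,dy=-2->C
Step 2: C = 18, D = 18, total pairs = 36.
Step 3: tau = (C - D)/(n(n-1)/2) = (18 - 18)/36 = 0.000000.
Step 4: Exact two-sided p-value (enumerate n! = 362880 permutations of y under H0): p = 1.000000.
Step 5: alpha = 0.1. fail to reject H0.

tau_b = 0.0000 (C=18, D=18), p = 1.000000, fail to reject H0.


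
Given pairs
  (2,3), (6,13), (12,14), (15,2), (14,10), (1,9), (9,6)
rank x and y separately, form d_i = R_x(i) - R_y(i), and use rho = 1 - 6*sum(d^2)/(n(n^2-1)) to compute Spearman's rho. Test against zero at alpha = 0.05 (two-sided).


Step 1: Rank x and y separately (midranks; no ties here).
rank(x): 2->2, 6->3, 12->5, 15->7, 14->6, 1->1, 9->4
rank(y): 3->2, 13->6, 14->7, 2->1, 10->5, 9->4, 6->3
Step 2: d_i = R_x(i) - R_y(i); compute d_i^2.
  (2-2)^2=0, (3-6)^2=9, (5-7)^2=4, (7-1)^2=36, (6-5)^2=1, (1-4)^2=9, (4-3)^2=1
sum(d^2) = 60.
Step 3: rho = 1 - 6*60 / (7*(7^2 - 1)) = 1 - 360/336 = -0.071429.
Step 4: Under H0, t = rho * sqrt((n-2)/(1-rho^2)) = -0.1601 ~ t(5).
Step 5: Two-sided p-value from the t-distribution with 5 df = 0.879048.
Step 6: alpha = 0.05. fail to reject H0.

rho = -0.0714, p = 0.879048, fail to reject H0 at alpha = 0.05.


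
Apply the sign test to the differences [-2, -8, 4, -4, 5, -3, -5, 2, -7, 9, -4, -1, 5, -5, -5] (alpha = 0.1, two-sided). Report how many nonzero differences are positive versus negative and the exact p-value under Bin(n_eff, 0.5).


Step 1: Discard zero differences. Original n = 15; n_eff = number of nonzero differences = 15.
Nonzero differences (with sign): -2, -8, +4, -4, +5, -3, -5, +2, -7, +9, -4, -1, +5, -5, -5
Step 2: Count signs: positive = 5, negative = 10.
Step 3: Under H0: P(positive) = 0.5, so the number of positives S ~ Bin(15, 0.5).
Step 4: Two-sided exact p-value = sum of Bin(15,0.5) probabilities at or below the observed probability = 0.301758.
Step 5: alpha = 0.1. fail to reject H0.

n_eff = 15, pos = 5, neg = 10, p = 0.301758, fail to reject H0.


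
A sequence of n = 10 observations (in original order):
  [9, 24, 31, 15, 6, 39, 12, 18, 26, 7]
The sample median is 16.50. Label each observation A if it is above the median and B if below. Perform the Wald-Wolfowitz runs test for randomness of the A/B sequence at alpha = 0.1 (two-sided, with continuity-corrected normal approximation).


Step 1: Compute median = 16.50; label A = above, B = below.
Labels in order: BAABBABAAB  (n_A = 5, n_B = 5)
Step 2: Count runs R = 7.
Step 3: Under H0 (random ordering), E[R] = 2*n_A*n_B/(n_A+n_B) + 1 = 2*5*5/10 + 1 = 6.0000.
        Var[R] = 2*n_A*n_B*(2*n_A*n_B - n_A - n_B) / ((n_A+n_B)^2 * (n_A+n_B-1)) = 2000/900 = 2.2222.
        SD[R] = 1.4907.
Step 4: Continuity-corrected z = (R - 0.5 - E[R]) / SD[R] = (7 - 0.5 - 6.0000) / 1.4907 = 0.3354.
Step 5: Two-sided p-value via normal approximation = 2*(1 - Phi(|z|)) = 0.737316.
Step 6: alpha = 0.1. fail to reject H0.

R = 7, z = 0.3354, p = 0.737316, fail to reject H0.


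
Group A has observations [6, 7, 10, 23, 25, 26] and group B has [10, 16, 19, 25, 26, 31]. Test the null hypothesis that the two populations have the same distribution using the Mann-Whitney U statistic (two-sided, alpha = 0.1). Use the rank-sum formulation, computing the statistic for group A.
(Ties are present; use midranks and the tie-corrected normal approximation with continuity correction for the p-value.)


Step 1: Combine and sort all 12 observations; assign midranks.
sorted (value, group): (6,X), (7,X), (10,X), (10,Y), (16,Y), (19,Y), (23,X), (25,X), (25,Y), (26,X), (26,Y), (31,Y)
ranks: 6->1, 7->2, 10->3.5, 10->3.5, 16->5, 19->6, 23->7, 25->8.5, 25->8.5, 26->10.5, 26->10.5, 31->12
Step 2: Rank sum for X: R1 = 1 + 2 + 3.5 + 7 + 8.5 + 10.5 = 32.5.
Step 3: U_X = R1 - n1(n1+1)/2 = 32.5 - 6*7/2 = 32.5 - 21 = 11.5.
       U_Y = n1*n2 - U_X = 36 - 11.5 = 24.5.
Step 4: Ties are present, so use the tie-corrected normal approximation (with continuity correction) for the p-value.
Step 5: p-value = 0.334120; compare to alpha = 0.1. fail to reject H0.

U_X = 11.5, p = 0.334120, fail to reject H0 at alpha = 0.1.
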